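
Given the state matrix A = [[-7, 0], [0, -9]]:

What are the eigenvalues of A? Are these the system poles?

For diagonal matrix, eigenvalues are diagonal entries: λ₁ = -7, λ₂ = -9. Eigenvalues of A = system poles.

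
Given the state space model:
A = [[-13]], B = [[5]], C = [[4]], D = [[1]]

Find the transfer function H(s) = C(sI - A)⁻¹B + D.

(sI - A)⁻¹ = 1/(s + 13). H(s) = 4×5/(s + 13) + 1 = (s + 33)/(s + 13).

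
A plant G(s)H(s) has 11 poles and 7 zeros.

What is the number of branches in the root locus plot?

Root locus has n branches where n = number of poles = 11.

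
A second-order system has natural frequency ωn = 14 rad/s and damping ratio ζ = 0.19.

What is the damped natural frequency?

ωd = ωn√(1 - ζ²) = 14√(1 - 0.19²) = 13.74 rad/s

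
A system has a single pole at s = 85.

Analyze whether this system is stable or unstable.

Pole at s = 85 is in the right half-plane. Unstable.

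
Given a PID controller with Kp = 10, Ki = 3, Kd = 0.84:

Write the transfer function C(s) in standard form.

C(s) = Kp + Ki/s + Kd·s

Substituting values: C(s) = 10 + 3/s + 0.84s = (0.84s² + 10s + 3)/s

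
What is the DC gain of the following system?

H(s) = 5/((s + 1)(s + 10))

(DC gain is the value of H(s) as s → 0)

DC gain = H(0) = 5/(1 × 10) = 5/10 = 0.5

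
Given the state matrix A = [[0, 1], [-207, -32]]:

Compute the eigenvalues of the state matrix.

det(A - λI) = λ² - (-32)λ + 207 = (λ - (-9))(λ - (-23)). Eigenvalues: -9, -23.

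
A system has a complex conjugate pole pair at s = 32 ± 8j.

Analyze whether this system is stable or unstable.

Real part of poles is 32 (> 0, right half-plane). Unstable.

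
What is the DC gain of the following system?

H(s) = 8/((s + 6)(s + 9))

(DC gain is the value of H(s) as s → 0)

DC gain = H(0) = 8/(6 × 9) = 8/54 = 0.1481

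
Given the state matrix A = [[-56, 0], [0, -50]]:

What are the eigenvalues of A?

For diagonal matrix, eigenvalues are diagonal entries: λ₁ = -56, λ₂ = -50.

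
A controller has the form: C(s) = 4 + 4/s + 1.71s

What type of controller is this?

This is a Proportional-Integral-Derivative (PID) controller.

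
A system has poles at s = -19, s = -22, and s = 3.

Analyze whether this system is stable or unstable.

Pole(s) at s = 3 are not in the left half-plane. System is unstable.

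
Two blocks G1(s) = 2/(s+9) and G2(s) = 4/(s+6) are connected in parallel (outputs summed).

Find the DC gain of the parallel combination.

Parallel: G_eq = G1 + G2. DC gain = G1(0) + G2(0) = 2/9 + 4/6 = 0.2222 + 0.6667 = 0.8889.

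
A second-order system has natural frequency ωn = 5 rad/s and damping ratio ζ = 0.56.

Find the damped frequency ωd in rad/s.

ωd = ωn√(1 - ζ²) = 5√(1 - 0.56²) = 4.14 rad/s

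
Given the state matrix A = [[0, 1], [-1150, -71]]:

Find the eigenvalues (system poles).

det(A - λI) = λ² - (-71)λ + 1150 = (λ - (-46))(λ - (-25)). Eigenvalues: -46, -25.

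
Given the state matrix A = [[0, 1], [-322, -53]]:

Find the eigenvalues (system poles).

det(A - λI) = λ² - (-53)λ + 322 = (λ - (-7))(λ - (-46)). Eigenvalues: -7, -46.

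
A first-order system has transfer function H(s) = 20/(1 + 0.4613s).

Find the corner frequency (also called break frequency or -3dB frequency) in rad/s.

Corner frequency = 1/τ = 1/0.4613 = 2.168 rad/s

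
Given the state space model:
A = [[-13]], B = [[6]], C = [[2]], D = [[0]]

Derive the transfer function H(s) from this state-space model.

(sI - A)⁻¹ = 1/(s + 13). H(s) = 2 × 6/(s + 13) + 0 = 12/(s + 13).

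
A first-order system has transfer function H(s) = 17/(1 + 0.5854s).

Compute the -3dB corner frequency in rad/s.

Corner frequency = 1/τ = 1/0.5854 = 1.708 rad/s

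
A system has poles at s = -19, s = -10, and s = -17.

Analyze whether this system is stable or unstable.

All poles are in the left half-plane. System is stable.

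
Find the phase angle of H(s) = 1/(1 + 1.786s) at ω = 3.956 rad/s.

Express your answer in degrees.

Phase = -arctan(ωτ) = -arctan(3.956 × 1.786) = -81.9°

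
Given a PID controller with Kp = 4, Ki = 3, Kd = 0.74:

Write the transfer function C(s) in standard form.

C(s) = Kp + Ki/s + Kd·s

Substituting values: C(s) = 4 + 3/s + 0.74s = (0.74s² + 4s + 3)/s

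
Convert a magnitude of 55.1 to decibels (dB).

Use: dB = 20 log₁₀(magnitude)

dB = 20 log₁₀(55.1) = 34.8 dB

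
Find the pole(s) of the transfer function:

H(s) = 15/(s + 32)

Pole is where denominator = 0: s + 32 = 0, so s = -32.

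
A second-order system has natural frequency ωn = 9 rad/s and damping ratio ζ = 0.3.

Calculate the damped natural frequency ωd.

ωd = ωn√(1 - ζ²) = 9√(1 - 0.3²) = 8.59 rad/s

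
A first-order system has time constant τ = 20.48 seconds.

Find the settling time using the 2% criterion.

For first-order system, 2% settling time ≈ 4τ = 4 × 20.48 = 81.92 s.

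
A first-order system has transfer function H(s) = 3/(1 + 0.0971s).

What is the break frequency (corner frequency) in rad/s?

Corner frequency = 1/τ = 1/0.0971 = 10.299 rad/s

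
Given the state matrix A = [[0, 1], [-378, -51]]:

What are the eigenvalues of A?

det(A - λI) = λ² - (-51)λ + 378 = (λ - (-42))(λ - (-9)). Eigenvalues: -42, -9.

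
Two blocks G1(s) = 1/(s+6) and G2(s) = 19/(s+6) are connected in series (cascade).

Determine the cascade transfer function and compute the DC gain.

Series: multiply transfer functions. G_eq = 1/(s+6) × 19/(s+6) = 19/((s+6)(s+6)). DC gain = 19/(6×6) = 0.5278.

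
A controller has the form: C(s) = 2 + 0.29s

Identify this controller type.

This is a Proportional-Derivative (PD) controller.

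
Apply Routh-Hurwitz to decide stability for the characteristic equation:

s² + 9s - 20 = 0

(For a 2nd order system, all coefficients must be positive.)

Coefficients: 1, 9, -20. c=-20 not positive, so system is unstable.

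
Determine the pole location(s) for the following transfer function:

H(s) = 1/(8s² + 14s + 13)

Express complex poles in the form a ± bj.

Discriminant = 14² - 4×8×13 = 196 - 416 = -220 < 0, so the poles are a complex conjugate pair s = (-14 ± j√220)/(2×8). Real part = -14/(2×8) = -14/16 = -0.875; imaginary part = ±√220/(2×8) ≈ 0.9270. Poles: s = -0.875 ± 0.9270j.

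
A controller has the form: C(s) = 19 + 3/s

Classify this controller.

This is a Proportional-Integral (PI) controller.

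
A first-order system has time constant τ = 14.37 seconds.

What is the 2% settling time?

For first-order system, 2% settling time ≈ 4τ = 4 × 14.37 = 57.48 s.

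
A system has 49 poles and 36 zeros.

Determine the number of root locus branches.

Root locus has n branches where n = number of poles = 49.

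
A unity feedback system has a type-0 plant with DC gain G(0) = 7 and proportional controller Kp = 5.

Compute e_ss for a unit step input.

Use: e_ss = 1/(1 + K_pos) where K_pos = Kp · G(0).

K_pos = Kp · G(0) = 5 × 7 = 35. e_ss = 1/(1 + 35) = 0.0278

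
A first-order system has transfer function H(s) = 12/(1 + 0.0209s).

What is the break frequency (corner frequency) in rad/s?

Corner frequency = 1/τ = 1/0.0209 = 47.847 rad/s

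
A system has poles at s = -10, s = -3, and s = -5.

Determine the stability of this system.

All poles are in the left half-plane. System is stable.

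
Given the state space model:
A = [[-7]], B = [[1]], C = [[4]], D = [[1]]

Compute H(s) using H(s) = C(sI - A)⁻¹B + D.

(sI - A)⁻¹ = 1/(s + 7). H(s) = 4×1/(s + 7) + 1 = (s + 11)/(s + 7).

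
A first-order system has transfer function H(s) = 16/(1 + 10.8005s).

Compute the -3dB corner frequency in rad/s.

Corner frequency = 1/τ = 1/10.8005 = 0.093 rad/s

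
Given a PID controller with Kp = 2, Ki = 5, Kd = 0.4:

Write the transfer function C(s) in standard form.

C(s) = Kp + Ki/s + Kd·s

Substituting values: C(s) = 2 + 5/s + 0.4s = (0.4s² + 2s + 5)/s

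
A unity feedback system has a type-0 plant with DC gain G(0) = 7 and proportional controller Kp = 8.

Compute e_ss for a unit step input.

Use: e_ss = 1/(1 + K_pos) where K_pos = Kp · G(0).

K_pos = Kp · G(0) = 8 × 7 = 56. e_ss = 1/(1 + 56) = 0.0175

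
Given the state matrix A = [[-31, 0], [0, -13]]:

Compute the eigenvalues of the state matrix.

For diagonal matrix, eigenvalues are diagonal entries: λ₁ = -31, λ₂ = -13.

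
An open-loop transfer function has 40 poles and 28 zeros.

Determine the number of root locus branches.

Root locus has n branches where n = number of poles = 40.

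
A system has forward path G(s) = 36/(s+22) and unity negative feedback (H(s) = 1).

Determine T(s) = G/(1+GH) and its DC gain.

T(s) = G/(1+GH) = [36/(s+22)] / [1 + 36/(s+22)] = 36/(s+22+36) = 36/(s+58). DC gain = 36/58 = 0.6207.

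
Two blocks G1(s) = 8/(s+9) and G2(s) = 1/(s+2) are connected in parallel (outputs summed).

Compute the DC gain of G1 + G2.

Parallel: G_eq = G1 + G2. DC gain = G1(0) + G2(0) = 8/9 + 1/2 = 0.8889 + 0.5 = 1.3889.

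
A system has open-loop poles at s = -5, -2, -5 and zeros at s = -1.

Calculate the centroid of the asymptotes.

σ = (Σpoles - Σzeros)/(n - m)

σ = (Σpoles - Σzeros)/(n - m) = (-12 - (-1))/(3 - 1) = -11/2 = -5.5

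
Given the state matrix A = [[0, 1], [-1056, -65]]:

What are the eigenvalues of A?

det(A - λI) = λ² - (-65)λ + 1056 = (λ - (-33))(λ - (-32)). Eigenvalues: -33, -32.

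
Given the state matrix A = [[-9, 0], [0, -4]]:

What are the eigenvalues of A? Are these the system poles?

For diagonal matrix, eigenvalues are diagonal entries: λ₁ = -9, λ₂ = -4. Eigenvalues of A = system poles.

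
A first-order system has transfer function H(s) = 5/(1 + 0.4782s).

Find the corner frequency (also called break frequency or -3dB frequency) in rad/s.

Corner frequency = 1/τ = 1/0.4782 = 2.091 rad/s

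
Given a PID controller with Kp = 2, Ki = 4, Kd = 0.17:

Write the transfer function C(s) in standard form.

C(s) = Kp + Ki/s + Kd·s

Substituting values: C(s) = 2 + 4/s + 0.17s = (0.17s² + 2s + 4)/s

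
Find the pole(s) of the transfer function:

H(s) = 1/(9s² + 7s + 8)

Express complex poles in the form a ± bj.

Discriminant = 7² - 4×9×8 = 49 - 288 = -239 < 0, so the poles are a complex conjugate pair s = (-7 ± j√239)/(2×9). Real part = -7/(2×9) = -7/18 ≈ -0.3889; imaginary part = ±√239/(2×9) ≈ 0.8589. Poles: s = -0.3889 ± 0.8589j.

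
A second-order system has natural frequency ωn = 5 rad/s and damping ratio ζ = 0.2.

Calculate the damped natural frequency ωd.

ωd = ωn√(1 - ζ²) = 5√(1 - 0.2²) = 4.9 rad/s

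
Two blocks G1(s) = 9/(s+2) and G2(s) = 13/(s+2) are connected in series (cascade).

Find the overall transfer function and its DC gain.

Series: multiply transfer functions. G_eq = 9/(s+2) × 13/(s+2) = 117/((s+2)(s+2)). DC gain = 117/(2×2) = 29.25.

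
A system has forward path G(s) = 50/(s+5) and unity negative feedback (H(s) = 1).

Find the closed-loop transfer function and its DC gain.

T(s) = G/(1+GH) = [50/(s+5)] / [1 + 50/(s+5)] = 50/(s+5+50) = 50/(s+55). DC gain = 50/55 = 0.9091.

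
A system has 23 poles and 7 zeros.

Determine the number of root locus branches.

Root locus has n branches where n = number of poles = 23.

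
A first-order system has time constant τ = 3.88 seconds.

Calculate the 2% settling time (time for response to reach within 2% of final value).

For first-order system, 2% settling time ≈ 4τ = 4 × 3.88 = 15.52 s.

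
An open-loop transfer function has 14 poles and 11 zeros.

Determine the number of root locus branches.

Root locus has n branches where n = number of poles = 14.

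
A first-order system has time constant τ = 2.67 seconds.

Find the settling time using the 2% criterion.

For first-order system, 2% settling time ≈ 4τ = 4 × 2.67 = 10.68 s.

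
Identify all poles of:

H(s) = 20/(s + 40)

Pole is where denominator = 0: s + 40 = 0, so s = -40.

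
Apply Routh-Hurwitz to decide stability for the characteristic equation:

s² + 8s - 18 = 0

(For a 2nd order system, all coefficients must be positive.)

Coefficients: 1, 8, -18. c=-18 not positive, so system is unstable.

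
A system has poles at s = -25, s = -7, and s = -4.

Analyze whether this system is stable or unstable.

All poles are in the left half-plane. System is stable.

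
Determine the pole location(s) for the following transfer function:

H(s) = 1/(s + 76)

Pole is where denominator = 0: s + 76 = 0, so s = -76.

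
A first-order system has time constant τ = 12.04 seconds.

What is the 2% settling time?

For first-order system, 2% settling time ≈ 4τ = 4 × 12.04 = 48.16 s.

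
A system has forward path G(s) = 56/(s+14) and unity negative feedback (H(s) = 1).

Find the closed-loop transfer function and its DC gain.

T(s) = G/(1+GH) = [56/(s+14)] / [1 + 56/(s+14)] = 56/(s+14+56) = 56/(s+70). DC gain = 56/70 = 0.8.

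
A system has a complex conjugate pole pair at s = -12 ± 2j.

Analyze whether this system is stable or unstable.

Real part of poles is -12 (< 0, left half-plane). Stable.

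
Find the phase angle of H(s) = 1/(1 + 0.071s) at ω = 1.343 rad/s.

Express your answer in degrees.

Phase = -arctan(ωτ) = -arctan(1.343 × 0.071) = -5.4°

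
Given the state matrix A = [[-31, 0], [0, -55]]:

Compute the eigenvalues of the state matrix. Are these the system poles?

For diagonal matrix, eigenvalues are diagonal entries: λ₁ = -31, λ₂ = -55. Eigenvalues of A = system poles.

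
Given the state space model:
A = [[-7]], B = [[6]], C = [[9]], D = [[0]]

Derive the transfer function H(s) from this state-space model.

(sI - A)⁻¹ = 1/(s + 7). H(s) = 9 × 6/(s + 7) + 0 = 54/(s + 7).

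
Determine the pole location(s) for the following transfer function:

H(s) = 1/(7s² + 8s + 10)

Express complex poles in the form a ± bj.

Discriminant = 8² - 4×7×10 = 64 - 280 = -216 < 0, so the poles are a complex conjugate pair s = (-8 ± j√216)/(2×7). Real part = -8/(2×7) = -8/14 ≈ -0.5714; imaginary part = ±√216/(2×7) ≈ 1.0498. Poles: s = -0.5714 ± 1.0498j.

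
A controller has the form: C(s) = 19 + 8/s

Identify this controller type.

This is a Proportional-Integral (PI) controller.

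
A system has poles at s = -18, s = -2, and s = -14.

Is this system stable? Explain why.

All poles are in the left half-plane. System is stable.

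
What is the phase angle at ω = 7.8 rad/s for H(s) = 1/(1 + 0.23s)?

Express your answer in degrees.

Phase = -arctan(ωτ) = -arctan(7.8 × 0.23) = -60.9°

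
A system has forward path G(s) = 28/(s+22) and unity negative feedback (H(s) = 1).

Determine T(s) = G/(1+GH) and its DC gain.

T(s) = G/(1+GH) = [28/(s+22)] / [1 + 28/(s+22)] = 28/(s+22+28) = 28/(s+50). DC gain = 28/50 = 0.56.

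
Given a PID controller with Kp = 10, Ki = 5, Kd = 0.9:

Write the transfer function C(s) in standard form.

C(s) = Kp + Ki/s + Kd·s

Substituting values: C(s) = 10 + 5/s + 0.9s = (0.9s² + 10s + 5)/s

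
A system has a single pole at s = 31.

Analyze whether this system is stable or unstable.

Pole at s = 31 is in the right half-plane. Unstable.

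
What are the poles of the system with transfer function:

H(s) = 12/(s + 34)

Pole is where denominator = 0: s + 34 = 0, so s = -34.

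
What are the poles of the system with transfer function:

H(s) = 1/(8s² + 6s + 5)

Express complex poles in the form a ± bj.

Discriminant = 6² - 4×8×5 = 36 - 160 = -124 < 0, so the poles are a complex conjugate pair s = (-6 ± j√124)/(2×8). Real part = -6/(2×8) = -6/16 = -0.375; imaginary part = ±√124/(2×8) ≈ 0.6960. Poles: s = -0.375 ± 0.6960j.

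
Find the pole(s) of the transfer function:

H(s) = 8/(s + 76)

Pole is where denominator = 0: s + 76 = 0, so s = -76.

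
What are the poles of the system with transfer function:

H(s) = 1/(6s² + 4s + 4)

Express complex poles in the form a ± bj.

Discriminant = 4² - 4×6×4 = 16 - 96 = -80 < 0, so the poles are a complex conjugate pair s = (-4 ± j√80)/(2×6). Real part = -4/(2×6) = -4/12 ≈ -0.3333; imaginary part = ±√80/(2×6) ≈ 0.7454. Poles: s = -0.3333 ± 0.7454j.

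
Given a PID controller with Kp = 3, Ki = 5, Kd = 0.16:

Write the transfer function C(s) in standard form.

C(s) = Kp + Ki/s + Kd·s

Substituting values: C(s) = 3 + 5/s + 0.16s = (0.16s² + 3s + 5)/s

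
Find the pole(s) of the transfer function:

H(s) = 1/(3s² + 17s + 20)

Discriminant = 17² - 4×3×20 = 289 - 240 = 49 > 0, so two distinct real poles. Using quadratic formula: s = (-17 ± √49)/(2×3) = (-17 ± √49)/6, with √49 = 7. s₁ = -10/6 ≈ -1.6667, s₂ = -24/6 = -4. Poles: s₁ = -1.6667, s₂ = -4.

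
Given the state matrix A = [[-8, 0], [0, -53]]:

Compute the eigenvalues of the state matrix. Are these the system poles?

For diagonal matrix, eigenvalues are diagonal entries: λ₁ = -8, λ₂ = -53. Eigenvalues of A = system poles.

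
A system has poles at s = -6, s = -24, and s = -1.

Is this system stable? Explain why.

All poles are in the left half-plane. System is stable.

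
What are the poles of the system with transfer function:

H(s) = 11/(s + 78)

Pole is where denominator = 0: s + 78 = 0, so s = -78.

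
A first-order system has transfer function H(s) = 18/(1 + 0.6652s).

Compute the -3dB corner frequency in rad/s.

Corner frequency = 1/τ = 1/0.6652 = 1.503 rad/s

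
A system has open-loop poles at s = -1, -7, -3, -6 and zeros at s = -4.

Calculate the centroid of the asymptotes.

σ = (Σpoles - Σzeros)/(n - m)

σ = (Σpoles - Σzeros)/(n - m) = (-17 - (-4))/(4 - 1) = -13/3 = -4.33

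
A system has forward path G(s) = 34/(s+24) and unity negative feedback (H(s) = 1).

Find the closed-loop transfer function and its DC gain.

T(s) = G/(1+GH) = [34/(s+24)] / [1 + 34/(s+24)] = 34/(s+24+34) = 34/(s+58). DC gain = 34/58 = 0.5862.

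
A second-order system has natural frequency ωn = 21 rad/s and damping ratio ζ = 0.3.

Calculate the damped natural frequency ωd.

ωd = ωn√(1 - ζ²) = 21√(1 - 0.3²) = 20.03 rad/s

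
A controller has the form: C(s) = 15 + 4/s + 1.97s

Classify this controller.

This is a Proportional-Integral-Derivative (PID) controller.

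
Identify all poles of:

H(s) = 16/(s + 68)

Pole is where denominator = 0: s + 68 = 0, so s = -68.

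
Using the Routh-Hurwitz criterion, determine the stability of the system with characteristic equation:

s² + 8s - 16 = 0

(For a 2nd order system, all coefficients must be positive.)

Coefficients: 1, 8, -16. c=-16 not positive, so system is unstable.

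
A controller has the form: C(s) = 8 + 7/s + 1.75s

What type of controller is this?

This is a Proportional-Integral-Derivative (PID) controller.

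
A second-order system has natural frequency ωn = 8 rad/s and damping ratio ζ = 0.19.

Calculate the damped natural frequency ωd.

ωd = ωn√(1 - ζ²) = 8√(1 - 0.19²) = 7.85 rad/s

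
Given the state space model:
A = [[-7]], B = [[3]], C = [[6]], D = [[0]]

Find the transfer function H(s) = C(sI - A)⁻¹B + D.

(sI - A)⁻¹ = 1/(s + 7). H(s) = 6 × 3/(s + 7) + 0 = 18/(s + 7).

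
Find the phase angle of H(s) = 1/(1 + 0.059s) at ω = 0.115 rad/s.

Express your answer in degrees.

Phase = -arctan(ωτ) = -arctan(0.115 × 0.059) = -0.4°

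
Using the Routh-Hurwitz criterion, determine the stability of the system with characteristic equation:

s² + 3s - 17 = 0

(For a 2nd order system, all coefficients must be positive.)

Coefficients: 1, 3, -17. c=-17 not positive, so system is unstable.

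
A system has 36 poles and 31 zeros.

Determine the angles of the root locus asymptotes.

n - m = 36 - 31 = 5. Angles: θk = (2k + 1)·180°/5 = 36°, 108°, 180°, 252°, 324°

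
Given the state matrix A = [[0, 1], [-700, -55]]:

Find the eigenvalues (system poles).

det(A - λI) = λ² - (-55)λ + 700 = (λ - (-20))(λ - (-35)). Eigenvalues: -20, -35.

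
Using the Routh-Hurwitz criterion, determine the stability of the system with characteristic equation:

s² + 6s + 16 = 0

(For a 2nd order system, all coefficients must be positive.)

Coefficients: 1, 6, 16. All positive, so system is stable.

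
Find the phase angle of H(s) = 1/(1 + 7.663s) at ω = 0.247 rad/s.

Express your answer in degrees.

Phase = -arctan(ωτ) = -arctan(0.247 × 7.663) = -62.2°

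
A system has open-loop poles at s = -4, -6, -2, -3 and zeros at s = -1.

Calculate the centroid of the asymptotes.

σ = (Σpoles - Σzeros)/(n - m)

σ = (Σpoles - Σzeros)/(n - m) = (-15 - (-1))/(4 - 1) = -14/3 = -4.67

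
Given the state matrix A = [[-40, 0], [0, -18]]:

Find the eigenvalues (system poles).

For diagonal matrix, eigenvalues are diagonal entries: λ₁ = -40, λ₂ = -18.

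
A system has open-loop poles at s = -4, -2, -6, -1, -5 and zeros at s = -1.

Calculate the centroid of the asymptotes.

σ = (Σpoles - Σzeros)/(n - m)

σ = (Σpoles - Σzeros)/(n - m) = (-18 - (-1))/(5 - 1) = -17/4 = -4.25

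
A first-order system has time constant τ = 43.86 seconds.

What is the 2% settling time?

For first-order system, 2% settling time ≈ 4τ = 4 × 43.86 = 175.44 s.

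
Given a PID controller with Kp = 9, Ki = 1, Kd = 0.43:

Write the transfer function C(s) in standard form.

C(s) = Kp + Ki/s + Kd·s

Substituting values: C(s) = 9 + 1/s + 0.43s = (0.43s² + 9s + 1)/s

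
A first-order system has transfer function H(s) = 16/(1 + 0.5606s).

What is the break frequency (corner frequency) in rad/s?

Corner frequency = 1/τ = 1/0.5606 = 1.784 rad/s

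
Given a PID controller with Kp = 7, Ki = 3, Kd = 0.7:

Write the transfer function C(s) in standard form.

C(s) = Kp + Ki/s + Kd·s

Substituting values: C(s) = 7 + 3/s + 0.7s = (0.7s² + 7s + 3)/s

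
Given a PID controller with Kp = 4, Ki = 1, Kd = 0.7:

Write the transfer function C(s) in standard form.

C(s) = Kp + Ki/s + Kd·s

Substituting values: C(s) = 4 + 1/s + 0.7s = (0.7s² + 4s + 1)/s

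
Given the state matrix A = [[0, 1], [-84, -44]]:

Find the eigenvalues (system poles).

det(A - λI) = λ² - (-44)λ + 84 = (λ - (-42))(λ - (-2)). Eigenvalues: -42, -2.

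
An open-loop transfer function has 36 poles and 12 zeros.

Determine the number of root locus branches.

Root locus has n branches where n = number of poles = 36.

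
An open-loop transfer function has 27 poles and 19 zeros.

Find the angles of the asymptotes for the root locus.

n - m = 27 - 19 = 8. Angles: θk = (2k + 1)·180°/8 = 22.5°, 67.5°, 112.5°, 157.5°, 202.5°, 247.5°, 292.5°, 337.5°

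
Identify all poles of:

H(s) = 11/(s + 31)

Pole is where denominator = 0: s + 31 = 0, so s = -31.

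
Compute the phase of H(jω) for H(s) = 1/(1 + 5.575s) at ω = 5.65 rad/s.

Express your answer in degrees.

Phase = -arctan(ωτ) = -arctan(5.65 × 5.575) = -88.2°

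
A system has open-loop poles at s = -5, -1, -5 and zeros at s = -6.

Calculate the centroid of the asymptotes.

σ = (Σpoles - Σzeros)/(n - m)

σ = (Σpoles - Σzeros)/(n - m) = (-11 - (-6))/(3 - 1) = -5/2 = -2.5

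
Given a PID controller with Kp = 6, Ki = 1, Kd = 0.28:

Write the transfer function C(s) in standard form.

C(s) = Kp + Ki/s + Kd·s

Substituting values: C(s) = 6 + 1/s + 0.28s = (0.28s² + 6s + 1)/s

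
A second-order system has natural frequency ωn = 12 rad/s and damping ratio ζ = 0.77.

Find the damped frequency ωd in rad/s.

ωd = ωn√(1 - ζ²) = 12√(1 - 0.77²) = 7.66 rad/s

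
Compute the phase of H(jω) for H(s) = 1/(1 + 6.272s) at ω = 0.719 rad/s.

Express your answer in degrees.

Phase = -arctan(ωτ) = -arctan(0.719 × 6.272) = -77.5°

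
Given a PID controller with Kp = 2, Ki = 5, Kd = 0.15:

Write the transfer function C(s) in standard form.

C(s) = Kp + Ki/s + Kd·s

Substituting values: C(s) = 2 + 5/s + 0.15s = (0.15s² + 2s + 5)/s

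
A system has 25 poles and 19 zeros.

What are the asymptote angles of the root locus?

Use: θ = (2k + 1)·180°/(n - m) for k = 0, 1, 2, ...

n - m = 25 - 19 = 6. Angles: θk = (2k + 1)·180°/6 = 30°, 90°, 150°, 210°, 270°, 330°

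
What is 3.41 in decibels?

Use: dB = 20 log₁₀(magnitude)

dB = 20 log₁₀(3.41) = 10.7 dB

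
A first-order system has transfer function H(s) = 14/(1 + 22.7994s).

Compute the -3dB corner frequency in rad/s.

Corner frequency = 1/τ = 1/22.7994 = 0.044 rad/s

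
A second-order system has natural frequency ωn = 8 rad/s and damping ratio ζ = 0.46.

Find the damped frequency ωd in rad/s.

ωd = ωn√(1 - ζ²) = 8√(1 - 0.46²) = 7.1 rad/s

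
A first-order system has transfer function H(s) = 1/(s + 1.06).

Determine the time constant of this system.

For H(s) = 1/(s + 1/τ), the pole is at -1/τ = -1.06, so τ = 1/1.06 = 0.9434 s.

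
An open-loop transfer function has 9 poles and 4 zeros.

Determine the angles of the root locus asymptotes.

n - m = 9 - 4 = 5. Angles: θk = (2k + 1)·180°/5 = 36°, 108°, 180°, 252°, 324°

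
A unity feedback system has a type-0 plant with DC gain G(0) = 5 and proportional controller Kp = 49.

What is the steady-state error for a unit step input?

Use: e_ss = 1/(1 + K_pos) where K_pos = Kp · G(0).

K_pos = Kp · G(0) = 49 × 5 = 245. e_ss = 1/(1 + 245) = 0.0041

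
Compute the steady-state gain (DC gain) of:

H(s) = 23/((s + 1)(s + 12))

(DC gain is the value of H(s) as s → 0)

DC gain = H(0) = 23/(1 × 12) = 23/12 = 1.9167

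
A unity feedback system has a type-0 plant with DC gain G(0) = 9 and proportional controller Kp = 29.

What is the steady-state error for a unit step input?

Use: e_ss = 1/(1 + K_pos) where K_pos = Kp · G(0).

K_pos = Kp · G(0) = 29 × 9 = 261. e_ss = 1/(1 + 261) = 0.0038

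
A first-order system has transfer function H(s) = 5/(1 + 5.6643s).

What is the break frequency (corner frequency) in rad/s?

Corner frequency = 1/τ = 1/5.6643 = 0.177 rad/s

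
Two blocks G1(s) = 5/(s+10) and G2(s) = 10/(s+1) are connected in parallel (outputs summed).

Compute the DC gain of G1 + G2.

Parallel: G_eq = G1 + G2. DC gain = G1(0) + G2(0) = 5/10 + 10/1 = 0.5 + 10 = 10.5.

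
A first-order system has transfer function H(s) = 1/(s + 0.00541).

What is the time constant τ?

For H(s) = 1/(s + 1/τ), the pole is at -1/τ = -0.00541, so τ = 1/0.00541 = 184.8 s.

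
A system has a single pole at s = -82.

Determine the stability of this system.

Pole at s = -82 is in the left half-plane. Stable.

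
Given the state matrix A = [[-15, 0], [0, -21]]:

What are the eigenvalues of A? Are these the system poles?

For diagonal matrix, eigenvalues are diagonal entries: λ₁ = -15, λ₂ = -21. Eigenvalues of A = system poles.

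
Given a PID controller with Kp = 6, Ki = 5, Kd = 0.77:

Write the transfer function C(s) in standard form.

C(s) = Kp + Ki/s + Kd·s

Substituting values: C(s) = 6 + 5/s + 0.77s = (0.77s² + 6s + 5)/s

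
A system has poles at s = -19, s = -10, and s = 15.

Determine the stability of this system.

Pole(s) at s = 15 are not in the left half-plane. System is unstable.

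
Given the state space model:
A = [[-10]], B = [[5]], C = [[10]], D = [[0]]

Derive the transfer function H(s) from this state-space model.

(sI - A)⁻¹ = 1/(s + 10). H(s) = 10 × 5/(s + 10) + 0 = 50/(s + 10).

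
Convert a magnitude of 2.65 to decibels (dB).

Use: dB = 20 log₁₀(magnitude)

dB = 20 log₁₀(2.65) = 8.5 dB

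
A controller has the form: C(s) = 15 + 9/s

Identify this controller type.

This is a Proportional-Integral (PI) controller.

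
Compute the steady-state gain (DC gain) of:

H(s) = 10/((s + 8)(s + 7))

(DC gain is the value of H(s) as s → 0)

DC gain = H(0) = 10/(8 × 7) = 10/56 = 0.1786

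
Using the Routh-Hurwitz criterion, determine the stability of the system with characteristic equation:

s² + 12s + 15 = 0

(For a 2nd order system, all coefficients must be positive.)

Coefficients: 1, 12, 15. All positive, so system is stable.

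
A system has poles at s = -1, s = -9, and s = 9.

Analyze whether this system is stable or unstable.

Pole(s) at s = 9 are not in the left half-plane. System is unstable.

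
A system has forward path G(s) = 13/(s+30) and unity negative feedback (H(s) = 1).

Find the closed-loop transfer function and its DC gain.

T(s) = G/(1+GH) = [13/(s+30)] / [1 + 13/(s+30)] = 13/(s+30+13) = 13/(s+43). DC gain = 13/43 = 0.3023.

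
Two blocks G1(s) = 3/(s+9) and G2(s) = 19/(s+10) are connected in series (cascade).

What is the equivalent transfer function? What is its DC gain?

Series: multiply transfer functions. G_eq = 3/(s+9) × 19/(s+10) = 57/((s+9)(s+10)). DC gain = 57/(9×10) = 0.6333.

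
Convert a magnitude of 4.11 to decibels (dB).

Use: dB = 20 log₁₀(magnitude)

dB = 20 log₁₀(4.11) = 12.3 dB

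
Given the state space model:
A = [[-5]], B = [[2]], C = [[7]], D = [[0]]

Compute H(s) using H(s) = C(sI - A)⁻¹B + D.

(sI - A)⁻¹ = 1/(s + 5). H(s) = 7 × 2/(s + 5) + 0 = 14/(s + 5).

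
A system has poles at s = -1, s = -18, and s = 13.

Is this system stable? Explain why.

Pole(s) at s = 13 are not in the left half-plane. System is unstable.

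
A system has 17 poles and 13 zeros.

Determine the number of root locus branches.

Root locus has n branches where n = number of poles = 17.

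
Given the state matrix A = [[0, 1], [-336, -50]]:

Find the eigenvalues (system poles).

det(A - λI) = λ² - (-50)λ + 336 = (λ - (-42))(λ - (-8)). Eigenvalues: -42, -8.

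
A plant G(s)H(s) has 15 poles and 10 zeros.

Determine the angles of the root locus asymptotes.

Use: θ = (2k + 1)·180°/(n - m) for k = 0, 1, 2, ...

n - m = 15 - 10 = 5. Angles: θk = (2k + 1)·180°/5 = 36°, 108°, 180°, 252°, 324°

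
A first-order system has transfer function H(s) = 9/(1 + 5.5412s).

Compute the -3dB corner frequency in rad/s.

Corner frequency = 1/τ = 1/5.5412 = 0.18 rad/s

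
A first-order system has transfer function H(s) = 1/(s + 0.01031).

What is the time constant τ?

For H(s) = 1/(s + 1/τ), the pole is at -1/τ = -0.01031, so τ = 1/0.01031 = 96.99 s.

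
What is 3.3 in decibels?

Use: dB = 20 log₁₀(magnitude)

dB = 20 log₁₀(3.3) = 10.4 dB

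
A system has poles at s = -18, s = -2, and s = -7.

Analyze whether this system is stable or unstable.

All poles are in the left half-plane. System is stable.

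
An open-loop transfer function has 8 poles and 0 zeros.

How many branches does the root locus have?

Root locus has n branches where n = number of poles = 8.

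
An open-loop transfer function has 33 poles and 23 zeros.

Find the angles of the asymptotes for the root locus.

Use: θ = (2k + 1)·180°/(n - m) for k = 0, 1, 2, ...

n - m = 33 - 23 = 10. Angles: θk = (2k + 1)·180°/10 = 18°, 54°, 90°, 126°, 162°, 198°, 234°, 270°, 306°, 342°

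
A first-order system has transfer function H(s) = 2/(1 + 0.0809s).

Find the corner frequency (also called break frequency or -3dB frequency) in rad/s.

Corner frequency = 1/τ = 1/0.0809 = 12.361 rad/s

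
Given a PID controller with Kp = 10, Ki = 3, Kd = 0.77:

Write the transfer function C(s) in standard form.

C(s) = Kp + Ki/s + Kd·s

Substituting values: C(s) = 10 + 3/s + 0.77s = (0.77s² + 10s + 3)/s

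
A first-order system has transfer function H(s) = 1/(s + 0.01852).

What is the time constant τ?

For H(s) = 1/(s + 1/τ), the pole is at -1/τ = -0.01852, so τ = 1/0.01852 = 54 s.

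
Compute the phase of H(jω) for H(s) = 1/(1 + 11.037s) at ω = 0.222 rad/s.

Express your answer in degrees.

Phase = -arctan(ωτ) = -arctan(0.222 × 11.037) = -67.8°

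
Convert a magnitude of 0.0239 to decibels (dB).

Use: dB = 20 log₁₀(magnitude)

dB = 20 log₁₀(0.0239) = -32.4 dB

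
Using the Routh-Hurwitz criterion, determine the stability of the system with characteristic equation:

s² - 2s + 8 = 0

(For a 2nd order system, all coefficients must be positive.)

Coefficients: 1, -2, 8. b=-2 not positive, so system is unstable.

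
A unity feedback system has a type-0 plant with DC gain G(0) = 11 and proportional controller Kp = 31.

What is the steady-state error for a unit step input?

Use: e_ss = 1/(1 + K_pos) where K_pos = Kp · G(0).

K_pos = Kp · G(0) = 31 × 11 = 341. e_ss = 1/(1 + 341) = 0.0029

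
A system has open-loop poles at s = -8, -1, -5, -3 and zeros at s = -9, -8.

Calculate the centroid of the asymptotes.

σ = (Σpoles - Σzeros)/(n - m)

σ = (Σpoles - Σzeros)/(n - m) = (-17 - (-17))/(4 - 2) = 0/2 = 0.0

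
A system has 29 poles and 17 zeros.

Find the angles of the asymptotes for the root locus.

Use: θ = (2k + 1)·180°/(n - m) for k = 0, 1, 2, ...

n - m = 29 - 17 = 12. Angles: θk = (2k + 1)·180°/12 = 15°, 45°, 75°, 105°, 135°, 165°, 195°, 225°, 255°, 285°, 315°, 345°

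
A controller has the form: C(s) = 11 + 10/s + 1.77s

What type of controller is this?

This is a Proportional-Integral-Derivative (PID) controller.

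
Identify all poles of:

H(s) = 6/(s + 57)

Pole is where denominator = 0: s + 57 = 0, so s = -57.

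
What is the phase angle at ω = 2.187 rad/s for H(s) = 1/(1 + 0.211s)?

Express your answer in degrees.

Phase = -arctan(ωτ) = -arctan(2.187 × 0.211) = -24.8°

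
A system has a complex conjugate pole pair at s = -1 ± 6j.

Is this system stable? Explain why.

Real part of poles is -1 (< 0, left half-plane). Stable.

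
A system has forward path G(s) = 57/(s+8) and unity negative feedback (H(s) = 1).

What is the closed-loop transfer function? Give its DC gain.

T(s) = G/(1+GH) = [57/(s+8)] / [1 + 57/(s+8)] = 57/(s+8+57) = 57/(s+65). DC gain = 57/65 = 0.8769.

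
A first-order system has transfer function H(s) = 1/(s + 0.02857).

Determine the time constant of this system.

For H(s) = 1/(s + 1/τ), the pole is at -1/τ = -0.02857, so τ = 1/0.02857 = 35 s.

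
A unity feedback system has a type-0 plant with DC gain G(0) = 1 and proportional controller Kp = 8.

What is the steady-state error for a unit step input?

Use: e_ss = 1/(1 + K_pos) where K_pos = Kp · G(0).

K_pos = Kp · G(0) = 8 × 1 = 8. e_ss = 1/(1 + 8) = 0.1111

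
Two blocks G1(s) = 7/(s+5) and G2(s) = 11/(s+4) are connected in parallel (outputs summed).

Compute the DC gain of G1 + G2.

Parallel: G_eq = G1 + G2. DC gain = G1(0) + G2(0) = 7/5 + 11/4 = 1.4 + 2.75 = 4.15.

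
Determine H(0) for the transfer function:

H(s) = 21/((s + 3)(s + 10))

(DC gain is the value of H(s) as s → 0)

DC gain = H(0) = 21/(3 × 10) = 21/30 = 0.7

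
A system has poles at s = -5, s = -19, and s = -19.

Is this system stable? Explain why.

All poles are in the left half-plane. System is stable.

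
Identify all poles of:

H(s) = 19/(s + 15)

Pole is where denominator = 0: s + 15 = 0, so s = -15.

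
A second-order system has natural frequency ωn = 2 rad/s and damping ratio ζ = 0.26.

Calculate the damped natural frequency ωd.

ωd = ωn√(1 - ζ²) = 2√(1 - 0.26²) = 1.93 rad/s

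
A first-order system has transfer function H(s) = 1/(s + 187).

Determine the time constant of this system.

For H(s) = 1/(s + 1/τ), the pole is at -1/τ = -187, so τ = 1/187 = 0.0053 s.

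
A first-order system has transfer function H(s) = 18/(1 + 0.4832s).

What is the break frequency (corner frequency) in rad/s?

Corner frequency = 1/τ = 1/0.4832 = 2.07 rad/s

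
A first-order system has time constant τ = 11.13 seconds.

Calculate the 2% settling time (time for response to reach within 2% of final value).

For first-order system, 2% settling time ≈ 4τ = 4 × 11.13 = 44.52 s.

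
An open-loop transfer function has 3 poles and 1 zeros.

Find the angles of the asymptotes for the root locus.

n - m = 3 - 1 = 2. Angles: θk = (2k + 1)·180°/2 = 90°, 270°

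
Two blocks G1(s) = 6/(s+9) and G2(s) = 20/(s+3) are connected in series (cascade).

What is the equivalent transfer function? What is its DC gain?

Series: multiply transfer functions. G_eq = 6/(s+9) × 20/(s+3) = 120/((s+9)(s+3)). DC gain = 120/(9×3) = 4.4444.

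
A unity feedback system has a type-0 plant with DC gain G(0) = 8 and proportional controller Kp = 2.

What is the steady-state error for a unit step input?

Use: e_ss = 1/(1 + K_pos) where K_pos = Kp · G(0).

K_pos = Kp · G(0) = 2 × 8 = 16. e_ss = 1/(1 + 16) = 0.0588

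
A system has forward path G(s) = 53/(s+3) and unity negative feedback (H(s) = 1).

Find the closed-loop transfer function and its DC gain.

T(s) = G/(1+GH) = [53/(s+3)] / [1 + 53/(s+3)] = 53/(s+3+53) = 53/(s+56). DC gain = 53/56 = 0.9464.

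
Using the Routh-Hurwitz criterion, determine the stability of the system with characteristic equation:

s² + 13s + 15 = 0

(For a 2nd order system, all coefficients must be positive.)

Coefficients: 1, 13, 15. All positive, so system is stable.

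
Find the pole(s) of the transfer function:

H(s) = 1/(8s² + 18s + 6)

Discriminant = 18² - 4×8×6 = 324 - 192 = 132 > 0, so two distinct real poles. Using quadratic formula: s = (-18 ± √132)/(2×8) = (-18 ± √132)/16, with √132 ≈ 11.4891. s₁ ≈ -0.4069, s₂ ≈ -1.8431. Poles: s₁ = -0.4069, s₂ = -1.8431.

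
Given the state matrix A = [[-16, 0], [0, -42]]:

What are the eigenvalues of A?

For diagonal matrix, eigenvalues are diagonal entries: λ₁ = -16, λ₂ = -42.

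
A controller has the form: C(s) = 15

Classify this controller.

This is a Proportional (P) controller.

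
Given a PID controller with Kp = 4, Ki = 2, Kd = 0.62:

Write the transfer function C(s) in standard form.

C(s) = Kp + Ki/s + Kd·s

Substituting values: C(s) = 4 + 2/s + 0.62s = (0.62s² + 4s + 2)/s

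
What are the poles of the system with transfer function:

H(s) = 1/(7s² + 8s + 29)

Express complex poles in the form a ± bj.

Discriminant = 8² - 4×7×29 = 64 - 812 = -748 < 0, so the poles are a complex conjugate pair s = (-8 ± j√748)/(2×7). Real part = -8/(2×7) = -8/14 ≈ -0.5714; imaginary part = ±√748/(2×7) ≈ 1.9535. Poles: s = -0.5714 ± 1.9535j.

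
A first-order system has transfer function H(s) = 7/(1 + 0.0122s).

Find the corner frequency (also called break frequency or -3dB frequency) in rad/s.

Corner frequency = 1/τ = 1/0.0122 = 81.967 rad/s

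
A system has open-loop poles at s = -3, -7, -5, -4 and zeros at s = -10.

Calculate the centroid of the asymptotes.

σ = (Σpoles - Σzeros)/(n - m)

σ = (Σpoles - Σzeros)/(n - m) = (-19 - (-10))/(4 - 1) = -9/3 = -3.0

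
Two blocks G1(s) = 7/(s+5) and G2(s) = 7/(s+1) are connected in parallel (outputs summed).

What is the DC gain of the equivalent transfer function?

Parallel: G_eq = G1 + G2. DC gain = G1(0) + G2(0) = 7/5 + 7/1 = 1.4 + 7 = 8.4.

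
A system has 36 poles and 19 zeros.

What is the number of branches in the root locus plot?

Root locus has n branches where n = number of poles = 36.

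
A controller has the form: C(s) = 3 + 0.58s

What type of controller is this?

This is a Proportional-Derivative (PD) controller.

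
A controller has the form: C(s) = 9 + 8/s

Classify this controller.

This is a Proportional-Integral (PI) controller.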